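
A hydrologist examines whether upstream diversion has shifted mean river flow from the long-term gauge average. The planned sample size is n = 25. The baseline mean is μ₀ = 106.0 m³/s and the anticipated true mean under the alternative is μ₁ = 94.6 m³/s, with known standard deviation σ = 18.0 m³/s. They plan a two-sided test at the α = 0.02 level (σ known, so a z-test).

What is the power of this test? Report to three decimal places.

Standardized effect: d = |μ₁ − μ₀| / σ = |94.6 − 106.0| / 18.0 = 0.6333
Noncentrality parameter: δ = d·√n = 0.6333 × √25 = 3.1667
Two-sided α = 0.02 → critical value z_{0.01} = 2.326.
Power = Φ(δ − 2.326) + Φ(−δ − 2.326) = Φ(0.840) + Φ(-5.493) = 0.7996 + 0.0000 = 0.7996.

Power ≈ 0.800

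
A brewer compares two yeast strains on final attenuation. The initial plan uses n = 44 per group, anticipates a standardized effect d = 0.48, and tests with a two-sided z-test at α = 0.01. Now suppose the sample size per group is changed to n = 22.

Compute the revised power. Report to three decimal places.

Power ≈ 0.163

With n = 22 per group: δ = d·√(n/2) = 0.48 × √(22/2) = 1.5920. Critical value z_{0.005} = 2.576.
Revised power = Φ(δ − 2.576) + Φ(−δ − 2.576) = Φ(-0.984) + Φ(-4.168) = 0.1626 + 0.0000 = 0.1626.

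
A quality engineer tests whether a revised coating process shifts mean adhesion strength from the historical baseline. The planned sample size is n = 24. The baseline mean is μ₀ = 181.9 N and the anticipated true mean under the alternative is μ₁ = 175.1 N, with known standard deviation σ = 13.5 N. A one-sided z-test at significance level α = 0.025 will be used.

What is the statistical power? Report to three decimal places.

Standardized effect: d = |μ₁ − μ₀| / σ = |175.1 − 181.9| / 13.5 = 0.5037
Noncentrality parameter: δ = d·√n = 0.5037 × √24 = 2.4676
One-sided α = 0.025 → critical value z_{0.025} = 1.960.
Power = P(Z > 1.960 − δ) = Φ(0.508) = 0.6942.

Power ≈ 0.694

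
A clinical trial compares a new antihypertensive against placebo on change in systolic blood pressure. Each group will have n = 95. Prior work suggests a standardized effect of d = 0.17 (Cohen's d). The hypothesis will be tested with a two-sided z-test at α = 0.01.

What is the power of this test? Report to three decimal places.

Noncentrality parameter: δ = d·√(n/2) = 0.17 × √(95/2) = 1.1716
Two-sided α = 0.01 → critical value z_{0.005} = 2.576.
Power = Φ(δ − 2.576) + Φ(−δ − 2.576) = Φ(-1.404) + Φ(-3.747) = 0.0801 + 0.0001 = 0.0802.

Power ≈ 0.080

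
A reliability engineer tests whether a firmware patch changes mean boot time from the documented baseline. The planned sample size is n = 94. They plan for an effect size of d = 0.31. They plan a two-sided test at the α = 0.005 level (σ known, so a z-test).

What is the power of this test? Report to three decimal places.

Noncentrality parameter: δ = d·√n = 0.31 × √94 = 3.0056
Critical value for a two-sided test at α = 0.005: z_{α/2} = 2.807.
Power = Φ(δ − 2.807) + Φ(−δ − 2.807) = Φ(0.199) + Φ(-5.813) = 0.5787 + 0.0000 = 0.5787.

Power ≈ 0.579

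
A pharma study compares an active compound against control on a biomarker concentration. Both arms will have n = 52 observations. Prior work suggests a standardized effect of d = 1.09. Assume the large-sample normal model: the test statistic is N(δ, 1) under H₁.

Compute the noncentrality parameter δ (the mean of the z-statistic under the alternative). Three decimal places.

δ = d·√(n/2) = 1.09 × √(52/2) = 5.5579

δ ≈ 5.558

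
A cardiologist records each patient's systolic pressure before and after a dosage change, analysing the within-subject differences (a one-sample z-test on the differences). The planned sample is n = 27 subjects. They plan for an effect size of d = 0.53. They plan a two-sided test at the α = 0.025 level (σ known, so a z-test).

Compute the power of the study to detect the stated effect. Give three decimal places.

Power ≈ 0.696

Noncentrality parameter: δ = d·√n = 0.53 × √27 = 2.7540
Critical value for a two-sided test at α = 0.025: z_{α/2} = 2.241.
Power = Φ(δ − 2.241) + Φ(−δ − 2.241) = Φ(0.513) + Φ(-4.995) = 0.6959 + 0.0000 = 0.6959.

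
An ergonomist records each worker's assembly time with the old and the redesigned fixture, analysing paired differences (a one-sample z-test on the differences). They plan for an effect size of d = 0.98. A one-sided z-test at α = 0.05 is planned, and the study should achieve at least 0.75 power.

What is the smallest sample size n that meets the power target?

n = 6

Set Φ(δ − 1.645) = 0.75; then δ − 1.645 = Φ⁻¹(0.75) = 0.674, giving δ = 2.319.
δ = d·√n ⇒ n = (δ/d)² = (2.319 / 0.98)² = 5.60.
Rounding up, n = 6.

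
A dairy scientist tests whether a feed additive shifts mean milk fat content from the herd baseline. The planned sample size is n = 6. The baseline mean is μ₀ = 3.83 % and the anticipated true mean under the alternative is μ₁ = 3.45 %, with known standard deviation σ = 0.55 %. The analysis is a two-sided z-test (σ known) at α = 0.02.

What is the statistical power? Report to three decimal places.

Standardized effect: d = |μ₁ − μ₀| / σ = |3.45 − 3.83| / 0.55 = 0.6909
Noncentrality parameter: δ = d·√n = 0.6909 × √6 = 1.6924
Critical value for a two-sided test at α = 0.02: z_{α/2} = 2.326.
Power = Φ(δ − 2.326) + Φ(−δ − 2.326) = Φ(-0.634) + Φ(-4.019) = 0.2630 + 0.0000 = 0.2631.

Power ≈ 0.263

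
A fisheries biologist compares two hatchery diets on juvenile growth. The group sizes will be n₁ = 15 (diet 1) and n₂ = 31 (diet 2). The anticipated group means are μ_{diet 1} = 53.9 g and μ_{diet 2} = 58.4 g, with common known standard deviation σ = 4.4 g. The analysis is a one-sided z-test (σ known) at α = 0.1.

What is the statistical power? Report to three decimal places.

Standardized effect: d = |μ_{diet 1} − μ_{diet 2}| / σ = |53.9 − 58.4| / 4.4 = 1.0227
Noncentrality parameter: δ = d / √(1/n₁ + 1/n₂) = 1.0227 / √(1/15 + 1/31) = 3.2517
One-sided α = 0.1 → critical value z_{0.1} = 1.282.
Power = P(Z > 1.282 − δ) = Φ(1.970) = 0.9756.

Power ≈ 0.976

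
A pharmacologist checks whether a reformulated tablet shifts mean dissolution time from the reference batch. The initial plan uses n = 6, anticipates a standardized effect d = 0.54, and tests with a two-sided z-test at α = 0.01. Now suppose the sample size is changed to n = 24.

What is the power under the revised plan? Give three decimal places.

Power ≈ 0.528

With n = 24: δ = d·√n = 0.54 × √24 = 2.6454. Critical value z_{0.005} = 2.576.
Revised power = Φ(δ − 2.576) + Φ(−δ − 2.576) = Φ(0.070) + Φ(-5.221) = 0.5278 + 0.0000 = 0.5278.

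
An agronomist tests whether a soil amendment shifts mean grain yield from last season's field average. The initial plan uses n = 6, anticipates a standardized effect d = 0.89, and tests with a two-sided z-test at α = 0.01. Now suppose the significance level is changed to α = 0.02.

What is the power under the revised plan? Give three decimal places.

Power ≈ 0.442

δ = d·√n = 0.89 × √6 = 2.1800 (unchanged). New critical value: z_{0.01} = 2.326.
Revised power = Φ(δ − 2.326) + Φ(−δ − 2.326) = Φ(-0.146) + Φ(-4.506) = 0.4418 + 0.0000 = 0.4418.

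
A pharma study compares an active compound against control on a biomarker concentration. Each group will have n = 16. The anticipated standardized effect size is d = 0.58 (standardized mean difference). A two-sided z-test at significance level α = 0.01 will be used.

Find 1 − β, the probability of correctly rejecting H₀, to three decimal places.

Power ≈ 0.175

Noncentrality parameter: δ = d·√(n/2) = 0.58 × √(16/2) = 1.6405
Two-sided α = 0.01 → critical value z_{0.005} = 2.576.
Power = Φ(δ − 2.576) + Φ(−δ − 2.576) = Φ(-0.935) + Φ(-4.216) = 0.1748 + 0.0000 = 0.1748.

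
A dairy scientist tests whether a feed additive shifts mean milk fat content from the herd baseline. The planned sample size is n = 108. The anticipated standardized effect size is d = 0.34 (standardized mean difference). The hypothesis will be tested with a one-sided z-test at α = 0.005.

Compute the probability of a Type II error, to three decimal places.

β ≈ 0.169

Noncentrality parameter: δ = d·√n = 0.34 × √108 = 3.5334
One-sided α = 0.005 → critical value z_{0.005} = 2.576.
Power = P(Z > 2.576 − δ) = Φ(0.958) = 0.8309.
Type II error: β = 1 − power = 1 − 0.8309 = 0.1691.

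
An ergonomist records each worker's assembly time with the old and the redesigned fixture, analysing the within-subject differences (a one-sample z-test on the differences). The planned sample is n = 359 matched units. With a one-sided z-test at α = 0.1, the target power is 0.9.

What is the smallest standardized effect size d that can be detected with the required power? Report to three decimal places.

Required noncentrality: δ = z_{0.1} + z_{0.10} = 1.282 + 1.282 = 2.563.
δ = d·√n ⇒ d = δ/√n = 2.563/√359 = 0.1353.

d ≈ 0.135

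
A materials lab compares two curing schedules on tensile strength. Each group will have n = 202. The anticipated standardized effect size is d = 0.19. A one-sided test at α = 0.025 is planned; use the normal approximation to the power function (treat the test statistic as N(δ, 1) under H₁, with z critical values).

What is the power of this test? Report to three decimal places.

Noncentrality parameter: δ = d·√(n/2) = 0.19 × √(202/2) = 1.9095
Critical value for a one-sided test at α = 0.025: z_α = 1.960.
Power = P(Z > 1.960 − δ) = Φ(-0.050) = 0.4799.

Power ≈ 0.480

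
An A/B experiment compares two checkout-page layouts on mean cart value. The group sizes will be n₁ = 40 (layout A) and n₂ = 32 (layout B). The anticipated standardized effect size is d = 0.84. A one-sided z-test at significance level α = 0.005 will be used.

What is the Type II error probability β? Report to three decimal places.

β ≈ 0.167

Noncentrality parameter: λ = d / √(1/n₁ + 1/n₂) = 0.84 / √(1/40 + 1/32) = 3.5418
One-sided α = 0.005 → critical value z_{0.005} = 2.576.
Power = Φ(λ − 2.576) = Φ(0.966) = 0.8330.
Type II error: β = 1 − power = 1 − 0.8330 = 0.1670.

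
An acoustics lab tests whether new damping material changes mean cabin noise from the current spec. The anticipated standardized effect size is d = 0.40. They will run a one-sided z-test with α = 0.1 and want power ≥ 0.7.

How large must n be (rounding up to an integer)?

n = 21

Set Φ(δ − 1.282) = 0.7; then δ − 1.282 = Φ⁻¹(0.7) = 0.524, giving δ = 1.806.
δ = d·√n ⇒ n = (δ/d)² = (1.806 / 0.40)² = 20.38.
Round up to the next whole unit.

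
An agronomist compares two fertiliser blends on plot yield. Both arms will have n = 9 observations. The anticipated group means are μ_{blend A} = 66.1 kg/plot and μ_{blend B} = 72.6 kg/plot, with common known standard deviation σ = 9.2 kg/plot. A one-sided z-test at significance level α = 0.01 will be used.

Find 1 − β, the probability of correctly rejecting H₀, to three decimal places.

Power ≈ 0.204

Standardized effect: d = |μ_{blend A} − μ_{blend B}| / σ = |66.1 − 72.6| / 9.2 = 0.7065
Noncentrality parameter: δ = d·√(n/2) = 0.7065 × √(9/2) = 1.4988
Critical value for a one-sided test at α = 0.01: z_α = 2.326.
Power = Φ(δ − 2.326) = Φ(-0.828) = 0.2040.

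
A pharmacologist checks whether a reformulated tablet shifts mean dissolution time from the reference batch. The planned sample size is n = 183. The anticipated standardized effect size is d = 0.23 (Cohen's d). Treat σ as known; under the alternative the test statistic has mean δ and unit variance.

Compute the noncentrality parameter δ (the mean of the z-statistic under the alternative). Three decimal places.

The noncentrality parameter scales effect size by the design's sample-size factor: δ = d·√n = 0.23 × √183 = 3.1114

δ ≈ 3.111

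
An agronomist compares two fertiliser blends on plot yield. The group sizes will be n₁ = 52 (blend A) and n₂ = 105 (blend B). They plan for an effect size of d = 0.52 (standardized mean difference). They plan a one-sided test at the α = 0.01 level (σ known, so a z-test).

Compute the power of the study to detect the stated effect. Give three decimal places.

Power ≈ 0.770

Noncentrality parameter: δ = d / √(1/n₁ + 1/n₂) = 0.52 / √(1/52 + 1/105) = 3.0665
Critical value for a one-sided test at α = 0.01: z_α = 2.326.
Power = Φ(δ − 2.326) = Φ(0.740) = 0.7704.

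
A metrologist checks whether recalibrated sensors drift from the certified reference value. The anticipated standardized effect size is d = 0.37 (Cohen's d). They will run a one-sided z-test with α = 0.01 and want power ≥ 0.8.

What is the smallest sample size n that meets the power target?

n = 74

Set Φ(δ − 2.326) = 0.8; then δ − 2.326 = Φ⁻¹(0.8) = 0.842, giving δ = 3.168.
δ = d·√n ⇒ n = (δ/d)² = (3.168 / 0.37)² = 73.31.
Round up to the next whole unit.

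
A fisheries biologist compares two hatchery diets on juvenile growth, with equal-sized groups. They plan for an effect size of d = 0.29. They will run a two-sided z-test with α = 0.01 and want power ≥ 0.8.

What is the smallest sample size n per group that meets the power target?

n = 278 per group

For power 0.8 need Φ(δ − z_{0.005}) = 0.8, so δ = z_{0.005} + z_{0.20} = 2.576 + 0.842 = 3.417.
(The Φ(−δ − z_{α/2}) term is vanishingly small for δ > 0 and is dropped in the standard sample-size formula.)
δ = d·√(n/2) ⇒ n = 2(δ/d)² = 2 × (3.417 / 0.29)² = 277.74.
Round up to the next whole unit.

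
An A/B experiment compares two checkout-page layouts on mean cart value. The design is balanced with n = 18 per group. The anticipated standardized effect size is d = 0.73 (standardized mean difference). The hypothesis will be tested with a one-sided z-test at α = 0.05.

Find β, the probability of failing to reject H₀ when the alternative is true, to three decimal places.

β ≈ 0.293

Noncentrality parameter: δ = d·√(n/2) = 0.73 × √(18/2) = 2.1900
Critical value for a one-sided test at α = 0.05: z_α = 1.645.
Power = Φ(δ − 1.645) = Φ(0.545) = 0.7072.
Type II error: β = 1 − power = 1 − 0.7072 = 0.2928.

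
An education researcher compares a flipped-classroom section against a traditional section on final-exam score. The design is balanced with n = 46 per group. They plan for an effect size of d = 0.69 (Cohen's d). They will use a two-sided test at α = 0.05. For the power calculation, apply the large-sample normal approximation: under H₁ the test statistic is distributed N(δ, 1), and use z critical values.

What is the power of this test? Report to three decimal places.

Power ≈ 0.911

Noncentrality parameter: δ = d·√(n/2) = 0.69 × √(46/2) = 3.3091
Two-sided α = 0.05 → critical value z_{0.025} = 1.960.
Power = Φ(δ − 1.960) + Φ(−δ − 1.960) = Φ(1.349) + Φ(-5.269) = 0.9114 + 0.0000 = 0.9114.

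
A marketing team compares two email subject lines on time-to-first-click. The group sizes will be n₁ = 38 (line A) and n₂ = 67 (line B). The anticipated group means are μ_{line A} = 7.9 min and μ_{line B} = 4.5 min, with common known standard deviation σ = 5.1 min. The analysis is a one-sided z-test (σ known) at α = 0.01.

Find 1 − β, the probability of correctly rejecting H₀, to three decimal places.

Standardized effect: d = |μ_{line A} − μ_{line B}| / σ = |7.9 − 4.5| / 5.1 = 0.6667
Noncentrality parameter: δ = d / √(1/n₁ + 1/n₂) = 0.6667 / √(1/38 + 1/67) = 3.2828
Critical value for a one-sided test at α = 0.01: z_α = 2.326.
Power = Φ(δ − 2.326) = Φ(0.956) = 0.8306.

Power ≈ 0.831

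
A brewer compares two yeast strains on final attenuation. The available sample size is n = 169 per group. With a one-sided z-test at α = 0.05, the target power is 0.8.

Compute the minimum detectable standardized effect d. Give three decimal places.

d ≈ 0.270

Required noncentrality: δ = z_{0.05} + z_{0.20} = 1.645 + 0.842 = 2.486.
δ = d·√(n/2) ⇒ d = δ/√(n/2) = 2.486/√(169/2) = 0.2705.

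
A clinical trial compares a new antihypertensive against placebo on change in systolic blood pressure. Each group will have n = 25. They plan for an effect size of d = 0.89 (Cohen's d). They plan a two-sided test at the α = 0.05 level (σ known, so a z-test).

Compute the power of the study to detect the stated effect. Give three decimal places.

Noncentrality parameter: δ = d·√(n/2) = 0.89 × √(25/2) = 3.1466
Critical value for a two-sided test at α = 0.05: z_{α/2} = 1.960.
Power = Φ(δ − 1.960) + Φ(−δ − 1.960) = Φ(1.187) + Φ(-5.107) = 0.8823 + 0.0000 = 0.8823.

Power ≈ 0.882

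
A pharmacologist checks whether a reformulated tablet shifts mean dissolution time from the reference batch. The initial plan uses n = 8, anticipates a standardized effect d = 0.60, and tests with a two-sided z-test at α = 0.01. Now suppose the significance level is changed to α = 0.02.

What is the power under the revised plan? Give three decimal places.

Power ≈ 0.265

δ = d·√n = 0.60 × √8 = 1.6971 (unchanged). New critical value: z_{0.01} = 2.326.
Revised power = Φ(δ − 2.326) + Φ(−δ − 2.326) = Φ(-0.629) + Φ(-4.023) = 0.2646 + 0.0000 = 0.2646.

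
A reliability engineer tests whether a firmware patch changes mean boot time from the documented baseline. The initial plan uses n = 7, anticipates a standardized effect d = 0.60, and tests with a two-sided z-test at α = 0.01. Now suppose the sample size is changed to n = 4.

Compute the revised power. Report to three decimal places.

Power ≈ 0.085

With n = 4: δ = d·√n = 0.60 × √4 = 1.2000. Critical value z_{0.005} = 2.576.
Revised power = Φ(δ − 2.576) + Φ(−δ − 2.576) = Φ(-1.376) + Φ(-3.776) = 0.0844 + 0.0001 = 0.0845.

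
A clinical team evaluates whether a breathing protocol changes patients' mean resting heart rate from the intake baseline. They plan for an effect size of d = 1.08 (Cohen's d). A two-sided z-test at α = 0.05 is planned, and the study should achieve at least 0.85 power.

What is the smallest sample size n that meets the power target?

For power 0.85 need Φ(δ − z_{0.025}) = 0.85, so δ = z_{0.025} + z_{0.15} = 1.960 + 1.036 = 2.996.
(The Φ(−δ − z_{α/2}) term is vanishingly small for δ > 0 and is dropped in the standard sample-size formula.)
δ = d·√n ⇒ n = (δ/d)² = (2.996 / 1.08)² = 7.70.
Rounding up, n = 8.

n = 8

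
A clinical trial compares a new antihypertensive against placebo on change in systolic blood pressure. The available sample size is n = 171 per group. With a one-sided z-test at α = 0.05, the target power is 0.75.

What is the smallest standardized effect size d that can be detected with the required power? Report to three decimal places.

d ≈ 0.251

Need Φ(δ − 1.645) = 0.75, so δ = 1.645 + 0.674 = 2.319.
δ = d·√(n/2) ⇒ d = δ/√(n/2) = 2.319/√(171/2) = 0.2508.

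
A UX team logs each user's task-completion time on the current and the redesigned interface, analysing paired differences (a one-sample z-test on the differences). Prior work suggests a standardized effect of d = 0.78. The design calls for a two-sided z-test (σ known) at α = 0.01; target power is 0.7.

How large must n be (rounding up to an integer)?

n = 16

For power 0.7 need Φ(δ − z_{0.005}) = 0.7, so δ = z_{0.005} + z_{0.30} = 2.576 + 0.524 = 3.100.
(Ignoring the negligible lower-tail rejection probability gives the usual closed-form inversion.)
δ = d·√n ⇒ n = (δ/d)² = (3.100 / 0.78)² = 15.80.
Round up to the next whole unit.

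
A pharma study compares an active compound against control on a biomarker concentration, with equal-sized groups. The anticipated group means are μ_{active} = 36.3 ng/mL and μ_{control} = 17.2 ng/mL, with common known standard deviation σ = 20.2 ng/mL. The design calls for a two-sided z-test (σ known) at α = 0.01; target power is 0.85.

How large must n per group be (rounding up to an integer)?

Standardized effect: d = |μ_{active} − μ_{control}| / σ = |36.3 − 17.2| / 20.2 = 0.9455
Set Φ(δ − 2.576) = 0.85; then δ − 2.576 = Φ⁻¹(0.85) = 1.036, giving δ = 3.612.
(For δ > 0 the lower-tail rejection region contributes negligibly to power, so the one-term inversion is standard.)
δ = d·√(n/2) ⇒ n = 2(δ/d)² = 2 × (3.612 / 0.9455)² = 29.19.
Round up to the next whole unit.

n = 30 per group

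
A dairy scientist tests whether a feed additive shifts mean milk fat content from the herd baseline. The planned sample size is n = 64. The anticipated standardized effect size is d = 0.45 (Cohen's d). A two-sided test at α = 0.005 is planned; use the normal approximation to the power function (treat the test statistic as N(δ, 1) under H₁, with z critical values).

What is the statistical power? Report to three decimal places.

Power ≈ 0.786

Noncentrality parameter: δ = d·√n = 0.45 × √64 = 3.6000
Critical value for a two-sided test at α = 0.005: z_{α/2} = 2.807.
Power = Φ(δ − 2.807) + Φ(−δ − 2.807) = Φ(0.793) + Φ(-6.407) = 0.7861 + 0.0000 = 0.7861.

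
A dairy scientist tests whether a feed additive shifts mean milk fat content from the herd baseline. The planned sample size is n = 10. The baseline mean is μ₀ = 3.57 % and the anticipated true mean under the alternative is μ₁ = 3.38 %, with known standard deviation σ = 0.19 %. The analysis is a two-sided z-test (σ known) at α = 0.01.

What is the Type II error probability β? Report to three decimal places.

Standardized effect: d = |μ₁ − μ₀| / σ = |3.38 − 3.57| / 0.19 = 1.0000
Noncentrality parameter: δ = d·√n = 1.0000 × √10 = 3.1623
Two-sided α = 0.01 → critical value z_{0.005} = 2.576.
Power = Φ(δ − 2.576) + Φ(−δ − 2.576) = Φ(0.586) + Φ(-5.738) = 0.7212 + 0.0000 = 0.7212.
Type II error: β = 1 − power = 1 − 0.7212 = 0.2788.

β ≈ 0.279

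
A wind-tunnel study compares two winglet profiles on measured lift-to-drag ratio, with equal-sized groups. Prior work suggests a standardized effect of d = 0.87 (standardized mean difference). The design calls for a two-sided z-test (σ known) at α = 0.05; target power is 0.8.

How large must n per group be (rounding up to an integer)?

For power 0.8 need Φ(δ − z_{0.025}) = 0.8, so δ = z_{0.025} + z_{0.20} = 1.960 + 0.842 = 2.802.
(Ignoring the negligible lower-tail rejection probability gives the usual closed-form inversion.)
δ = d·√(n/2) ⇒ n = 2(δ/d)² = 2 × (2.802 / 0.87)² = 20.74.
Round up to the next whole unit.

n = 21 per group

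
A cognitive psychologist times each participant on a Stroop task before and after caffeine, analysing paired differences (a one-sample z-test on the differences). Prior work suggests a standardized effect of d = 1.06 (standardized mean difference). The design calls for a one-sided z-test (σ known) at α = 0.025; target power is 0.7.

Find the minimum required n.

For power 0.7 need Φ(δ − z_{0.025}) = 0.7, so δ = z_{0.025} + z_{0.30} = 1.960 + 0.524 = 2.484.
δ = d·√n ⇒ n = (δ/d)² = (2.484 / 1.06)² = 5.49.
Round up to the next whole unit.

n = 6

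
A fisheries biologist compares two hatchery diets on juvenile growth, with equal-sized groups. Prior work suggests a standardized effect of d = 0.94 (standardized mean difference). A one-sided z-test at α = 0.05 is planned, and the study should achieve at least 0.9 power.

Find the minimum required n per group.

Set Φ(δ − 1.645) = 0.9; then δ − 1.645 = Φ⁻¹(0.9) = 1.282, giving δ = 2.926.
δ = d·√(n/2) ⇒ n = 2(δ/d)² = 2 × (2.926 / 0.94)² = 19.38.
Round up to the next whole unit.

n = 20 per group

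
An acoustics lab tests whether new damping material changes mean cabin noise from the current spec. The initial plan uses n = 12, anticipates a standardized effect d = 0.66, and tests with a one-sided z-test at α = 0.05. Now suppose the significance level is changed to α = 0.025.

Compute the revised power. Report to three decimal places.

δ = d·√n = 0.66 × √12 = 2.2863 (unchanged). New critical value: z_{0.025} = 1.960.
Revised power = P(Z > 1.960 − δ) = Φ(0.326) = 0.6279.

Power ≈ 0.628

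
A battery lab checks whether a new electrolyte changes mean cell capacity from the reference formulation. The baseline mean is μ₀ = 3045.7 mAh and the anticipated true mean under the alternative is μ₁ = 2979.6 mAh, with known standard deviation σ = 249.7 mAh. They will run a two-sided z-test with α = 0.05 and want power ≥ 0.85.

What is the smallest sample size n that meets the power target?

Standardized effect: d = |μ₁ − μ₀| / σ = |2979.6 − 3045.7| / 249.7 = 0.2647
For power 0.85 need Φ(δ − z_{0.025}) = 0.85, so δ = z_{0.025} + z_{0.15} = 1.960 + 1.036 = 2.996.
(The Φ(−δ − z_{α/2}) term is vanishingly small for δ > 0 and is dropped in the standard sample-size formula.)
δ = d·√n ⇒ n = (δ/d)² = (2.996 / 0.2647)² = 128.12.
Rounding up, n = 129.

n = 129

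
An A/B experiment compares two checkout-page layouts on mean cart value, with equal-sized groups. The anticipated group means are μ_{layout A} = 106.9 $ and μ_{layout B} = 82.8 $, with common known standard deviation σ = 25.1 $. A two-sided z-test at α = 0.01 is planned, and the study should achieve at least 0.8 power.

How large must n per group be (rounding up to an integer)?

Standardized effect: d = |μ_{layout A} − μ_{layout B}| / σ = |106.9 − 82.8| / 25.1 = 0.9602
Set Φ(δ − 2.576) = 0.8; then δ − 2.576 = Φ⁻¹(0.8) = 0.842, giving δ = 3.417.
(For δ > 0 the lower-tail rejection region contributes negligibly to power, so the one-term inversion is standard.)
δ = d·√(n/2) ⇒ n = 2(δ/d)² = 2 × (3.417 / 0.9602)² = 25.34.
Round up to the next whole unit.

n = 26 per group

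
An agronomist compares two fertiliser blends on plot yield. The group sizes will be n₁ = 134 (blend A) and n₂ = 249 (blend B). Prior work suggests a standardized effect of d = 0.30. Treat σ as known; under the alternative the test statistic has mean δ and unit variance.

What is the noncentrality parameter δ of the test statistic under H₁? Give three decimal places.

δ ≈ 2.800

The noncentrality parameter scales effect size by the design's sample-size factor: δ = d / √(1/n₁ + 1/n₂) = 0.30 / √(1/134 + 1/249) = 2.8001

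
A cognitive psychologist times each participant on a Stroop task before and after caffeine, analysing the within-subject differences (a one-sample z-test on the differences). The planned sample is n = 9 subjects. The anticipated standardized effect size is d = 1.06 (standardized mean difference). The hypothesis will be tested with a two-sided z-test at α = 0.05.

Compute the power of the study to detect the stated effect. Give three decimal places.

Power ≈ 0.889

Noncentrality parameter: δ = d·√n = 1.06 × √9 = 3.1800
Two-sided α = 0.05 → critical value z_{0.025} = 1.960.
Power = Φ(δ − 1.960) + Φ(−δ − 1.960) = Φ(1.220) + Φ(-5.140) = 0.8888 + 0.0000 = 0.8888.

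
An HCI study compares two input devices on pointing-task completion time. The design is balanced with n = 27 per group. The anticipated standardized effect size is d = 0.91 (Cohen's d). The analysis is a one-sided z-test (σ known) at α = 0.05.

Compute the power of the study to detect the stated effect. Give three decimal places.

Noncentrality parameter: λ = d·√(n/2) = 0.91 × √(27/2) = 3.3436
One-sided α = 0.05 → critical value z_{0.05} = 1.645.
Power = P(Z > 1.645 − λ) = Φ(1.699) = 0.9553.

Power ≈ 0.955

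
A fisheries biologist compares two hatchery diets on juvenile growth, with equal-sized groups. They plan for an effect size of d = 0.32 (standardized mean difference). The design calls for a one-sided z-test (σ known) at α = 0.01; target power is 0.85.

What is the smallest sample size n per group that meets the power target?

For power 0.85 need Φ(δ − z_{0.01}) = 0.85, so δ = z_{0.01} + z_{0.15} = 2.326 + 1.036 = 3.363.
δ = d·√(n/2) ⇒ n = 2(δ/d)² = 2 × (3.363 / 0.32)² = 220.87.
Round up to the next whole unit.

n = 221 per group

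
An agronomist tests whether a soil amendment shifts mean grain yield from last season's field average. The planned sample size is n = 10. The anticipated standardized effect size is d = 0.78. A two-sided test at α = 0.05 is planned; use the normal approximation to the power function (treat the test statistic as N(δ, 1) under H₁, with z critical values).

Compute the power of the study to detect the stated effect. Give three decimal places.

Noncentrality parameter: δ = d·√n = 0.78 × √10 = 2.4666
Critical value for a two-sided test at α = 0.05: z_{α/2} = 1.960.
Power = Φ(δ − 1.960) + Φ(−δ − 1.960) = Φ(0.507) + Φ(-4.427) = 0.6938 + 0.0000 = 0.6938.

Power ≈ 0.694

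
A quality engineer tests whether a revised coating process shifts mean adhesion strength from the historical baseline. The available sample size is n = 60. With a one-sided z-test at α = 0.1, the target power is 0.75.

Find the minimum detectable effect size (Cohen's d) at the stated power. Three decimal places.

d ≈ 0.253

Need Φ(δ − 1.282) = 0.75, so δ = 1.282 + 0.674 = 1.956.
δ = d·√n ⇒ d = δ/√n = 1.956/√60 = 0.2525.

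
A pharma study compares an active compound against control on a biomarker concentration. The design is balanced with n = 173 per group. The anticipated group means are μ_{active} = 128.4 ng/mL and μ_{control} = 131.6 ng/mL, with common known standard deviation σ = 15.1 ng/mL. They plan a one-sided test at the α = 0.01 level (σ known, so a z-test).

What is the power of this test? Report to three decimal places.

Power ≈ 0.361

Standardized effect: d = |μ_{active} − μ_{control}| / σ = |128.4 − 131.6| / 15.1 = 0.2119
Noncentrality parameter: λ = d·√(n/2) = 0.2119 × √(173/2) = 1.9710
One-sided α = 0.01 → critical value z_{0.01} = 2.326.
Power = P(Z > 2.326 − λ) = Φ(-0.355) = 0.3612.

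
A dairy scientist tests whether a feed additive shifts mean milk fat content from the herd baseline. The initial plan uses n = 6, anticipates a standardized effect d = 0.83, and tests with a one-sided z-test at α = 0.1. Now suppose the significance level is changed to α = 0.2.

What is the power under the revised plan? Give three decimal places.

δ = d·√n = 0.83 × √6 = 2.0331 (unchanged). New critical value: z_{0.2} = 0.842.
Revised power = P(Z > 0.842 − δ) = Φ(1.191) = 0.8833.

Power ≈ 0.883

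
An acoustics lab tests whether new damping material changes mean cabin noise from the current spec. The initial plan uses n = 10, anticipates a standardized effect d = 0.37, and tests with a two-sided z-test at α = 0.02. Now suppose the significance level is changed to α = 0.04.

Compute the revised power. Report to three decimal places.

Power ≈ 0.189

δ = d·√n = 0.37 × √10 = 1.1700 (unchanged). New critical value: z_{0.02} = 2.054.
Revised power = Φ(δ − 2.054) + Φ(−δ − 2.054) = Φ(-0.884) + Φ(-3.224) = 0.1884 + 0.0006 = 0.1891.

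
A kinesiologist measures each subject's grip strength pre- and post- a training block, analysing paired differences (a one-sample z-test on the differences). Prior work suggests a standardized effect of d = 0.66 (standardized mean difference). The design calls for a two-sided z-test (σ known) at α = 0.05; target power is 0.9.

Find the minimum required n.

n = 25

Set Φ(δ − 1.960) = 0.9; then δ − 1.960 = Φ⁻¹(0.9) = 1.282, giving δ = 3.242.
(Ignoring the negligible lower-tail rejection probability gives the usual closed-form inversion.)
δ = d·√n ⇒ n = (δ/d)² = (3.242 / 0.66)² = 24.12.
Round up to the next whole unit.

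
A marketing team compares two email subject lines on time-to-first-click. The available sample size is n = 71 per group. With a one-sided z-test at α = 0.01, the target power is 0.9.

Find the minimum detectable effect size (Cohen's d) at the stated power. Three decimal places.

d ≈ 0.606

Required noncentrality: δ = z_{0.01} + z_{0.10} = 2.326 + 1.282 = 3.608.
δ = d·√(n/2) ⇒ d = δ/√(n/2) = 3.608/√(71/2) = 0.6055.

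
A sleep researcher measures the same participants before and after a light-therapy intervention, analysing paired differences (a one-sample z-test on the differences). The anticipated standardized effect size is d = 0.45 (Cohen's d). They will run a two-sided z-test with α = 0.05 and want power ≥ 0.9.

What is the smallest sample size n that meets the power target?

n = 52

For power 0.9 need Φ(δ − z_{0.025}) = 0.9, so δ = z_{0.025} + z_{0.10} = 1.960 + 1.282 = 3.242.
(Ignoring the negligible lower-tail rejection probability gives the usual closed-form inversion.)
δ = d·√n ⇒ n = (δ/d)² = (3.242 / 0.45)² = 51.89.
Rounding up, n = 52.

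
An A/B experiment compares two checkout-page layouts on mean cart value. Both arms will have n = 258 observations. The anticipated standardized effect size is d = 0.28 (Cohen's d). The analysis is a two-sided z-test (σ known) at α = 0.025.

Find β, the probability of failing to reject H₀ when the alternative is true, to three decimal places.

Noncentrality parameter: δ = d·√(n/2) = 0.28 × √(258/2) = 3.1802
Two-sided α = 0.025 → critical value z_{0.0125} = 2.241.
Power = Φ(δ − 2.241) + Φ(−δ − 2.241) = Φ(0.939) + Φ(-5.422) = 0.8261 + 0.0000 = 0.8261.
Type II error: β = 1 − power = 1 − 0.8261 = 0.1739.

β ≈ 0.174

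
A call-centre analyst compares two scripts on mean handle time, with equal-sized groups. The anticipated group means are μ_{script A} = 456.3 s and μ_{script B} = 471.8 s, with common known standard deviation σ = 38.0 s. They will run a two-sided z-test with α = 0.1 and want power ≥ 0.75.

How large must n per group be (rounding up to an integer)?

n = 65 per group

Standardized effect: d = |μ_{script A} − μ_{script B}| / σ = |456.3 − 471.8| / 38.0 = 0.4079
Set Φ(δ − 1.645) = 0.75; then δ − 1.645 = Φ⁻¹(0.75) = 0.674, giving δ = 2.319.
(Ignoring the negligible lower-tail rejection probability gives the usual closed-form inversion.)
δ = d·√(n/2) ⇒ n = 2(δ/d)² = 2 × (2.319 / 0.4079)² = 64.66.
Rounding up, n = 65 per group.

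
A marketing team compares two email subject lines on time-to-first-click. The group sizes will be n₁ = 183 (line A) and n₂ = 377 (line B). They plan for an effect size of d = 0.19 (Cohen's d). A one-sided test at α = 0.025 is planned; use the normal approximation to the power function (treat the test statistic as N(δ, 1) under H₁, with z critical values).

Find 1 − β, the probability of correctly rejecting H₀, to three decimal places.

Power ≈ 0.559

Noncentrality parameter: δ = d / √(1/n₁ + 1/n₂) = 0.19 / √(1/183 + 1/377) = 2.1089
Critical value for a one-sided test at α = 0.025: z_α = 1.960.
Power = Φ(δ − 1.960) = Φ(0.149) = 0.5592.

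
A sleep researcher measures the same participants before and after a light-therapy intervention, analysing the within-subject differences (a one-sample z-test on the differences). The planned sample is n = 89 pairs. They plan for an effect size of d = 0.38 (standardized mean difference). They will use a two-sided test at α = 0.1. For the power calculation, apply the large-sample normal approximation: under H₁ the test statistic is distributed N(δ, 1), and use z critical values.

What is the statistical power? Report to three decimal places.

Power ≈ 0.974

Noncentrality parameter: λ = d·√n = 0.38 × √89 = 3.5849
Two-sided α = 0.1 → critical value z_{0.05} = 1.645.
Power = Φ(λ − 1.645) + Φ(−λ − 1.645) = Φ(1.940) + Φ(-5.230) = 0.9738 + 0.0000 = 0.9738.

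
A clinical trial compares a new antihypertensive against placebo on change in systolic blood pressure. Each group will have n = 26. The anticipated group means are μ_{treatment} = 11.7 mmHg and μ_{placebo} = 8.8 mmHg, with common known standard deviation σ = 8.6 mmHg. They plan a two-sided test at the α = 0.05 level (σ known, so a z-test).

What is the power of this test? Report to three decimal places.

Power ≈ 0.229

Standardized effect: d = |μ_{treatment} − μ_{placebo}| / σ = |11.7 − 8.8| / 8.6 = 0.3372
Noncentrality parameter: δ = d·√(n/2) = 0.3372 × √(26/2) = 1.2158
Two-sided α = 0.05 → critical value z_{0.025} = 1.960.
Power = Φ(δ − 1.960) + Φ(−δ − 1.960) = Φ(-0.744) + Φ(-3.176) = 0.2284 + 0.0007 = 0.2291.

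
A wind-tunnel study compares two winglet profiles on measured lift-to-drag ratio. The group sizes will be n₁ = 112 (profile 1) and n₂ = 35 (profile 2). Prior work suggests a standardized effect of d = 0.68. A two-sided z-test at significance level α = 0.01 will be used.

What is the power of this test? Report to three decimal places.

Power ≈ 0.825

Noncentrality parameter: δ = d / √(1/n₁ + 1/n₂) = 0.68 / √(1/112 + 1/35) = 3.5115
Critical value for a two-sided test at α = 0.01: z_{α/2} = 2.576.
Power = Φ(δ − 2.576) + Φ(−δ − 2.576) = Φ(0.936) + Φ(-6.087) = 0.8253 + 0.0000 = 0.8253.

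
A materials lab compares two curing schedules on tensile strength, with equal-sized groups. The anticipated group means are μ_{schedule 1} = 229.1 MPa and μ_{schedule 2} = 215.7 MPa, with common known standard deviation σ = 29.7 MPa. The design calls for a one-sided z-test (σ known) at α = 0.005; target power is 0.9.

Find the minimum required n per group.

Standardized effect: d = |μ_{schedule 1} − μ_{schedule 2}| / σ = |229.1 − 215.7| / 29.7 = 0.4512
Set Φ(δ − 2.576) = 0.9; then δ − 2.576 = Φ⁻¹(0.9) = 1.282, giving δ = 3.857.
δ = d·√(n/2) ⇒ n = 2(δ/d)² = 2 × (3.857 / 0.4512)² = 146.19.
Round up to the next whole unit.

n = 147 per group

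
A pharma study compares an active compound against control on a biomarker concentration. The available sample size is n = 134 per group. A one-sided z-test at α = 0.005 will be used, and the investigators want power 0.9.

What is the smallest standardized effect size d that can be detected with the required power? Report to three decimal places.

Need Φ(δ − 2.576) = 0.9, so δ = 2.576 + 1.282 = 3.857.
δ = d·√(n/2) ⇒ d = δ/√(n/2) = 3.857/√(134/2) = 0.4713.

d ≈ 0.471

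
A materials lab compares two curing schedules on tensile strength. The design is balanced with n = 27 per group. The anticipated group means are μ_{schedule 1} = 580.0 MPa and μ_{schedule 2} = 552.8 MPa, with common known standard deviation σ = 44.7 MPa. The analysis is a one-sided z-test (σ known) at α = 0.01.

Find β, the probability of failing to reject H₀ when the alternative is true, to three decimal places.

β ≈ 0.536

Standardized effect: d = |μ_{schedule 1} − μ_{schedule 2}| / σ = |580.0 − 552.8| / 44.7 = 0.6085
Noncentrality parameter: δ = d·√(n/2) = 0.6085 × √(27/2) = 2.2358
One-sided α = 0.01 → critical value z_{0.01} = 2.326.
Power = P(Z > 2.326 − δ) = Φ(-0.091) = 0.4639.
Type II error: β = 1 − power = 1 − 0.4639 = 0.5361.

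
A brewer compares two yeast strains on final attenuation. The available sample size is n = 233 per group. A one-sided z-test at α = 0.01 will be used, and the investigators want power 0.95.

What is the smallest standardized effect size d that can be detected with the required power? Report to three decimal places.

Required noncentrality: δ = z_{0.01} + z_{0.05} = 2.326 + 1.645 = 3.971.
δ = d·√(n/2) ⇒ d = δ/√(n/2) = 3.971/√(233/2) = 0.3679.

d ≈ 0.368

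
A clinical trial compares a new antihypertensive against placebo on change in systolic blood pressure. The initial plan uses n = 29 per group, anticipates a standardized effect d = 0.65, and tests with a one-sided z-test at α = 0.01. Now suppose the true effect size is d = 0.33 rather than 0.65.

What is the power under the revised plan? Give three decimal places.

With d = 0.33: δ = d·√(n/2) = 0.33 × √(29/2) = 1.2566. Critical value z_{0.01} = 2.326.
Revised power = Φ(δ − 2.326) = Φ(-1.070) = 0.1424.

Power ≈ 0.142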